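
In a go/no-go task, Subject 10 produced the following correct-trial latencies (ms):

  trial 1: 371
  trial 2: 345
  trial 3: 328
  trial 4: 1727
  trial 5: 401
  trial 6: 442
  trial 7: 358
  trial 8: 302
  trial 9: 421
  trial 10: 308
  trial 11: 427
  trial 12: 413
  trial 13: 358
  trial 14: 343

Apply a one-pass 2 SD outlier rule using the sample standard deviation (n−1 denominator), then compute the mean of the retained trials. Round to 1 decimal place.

n = 14, ΣRT = 6544, M = 467.429
Σ(x−M)² = 1734275.43; s = √(1734275.43/13) = 365.248
Cutoffs: 467.429 ± 2·365.248 → [-263.1, 1197.9]
Outside: 1727 → excluded.
Retained (n=13): Σ = 4817, mean = 4817/13 = 370.538

370.5 ms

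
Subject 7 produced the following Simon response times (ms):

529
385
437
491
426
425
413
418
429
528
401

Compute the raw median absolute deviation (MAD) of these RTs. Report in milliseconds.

Sorted: 385, 401, 413, 418, 425, 426, 429, 437, 491, 528, 529 → median = 426
|x − 426|: 103, 41, 11, 65, 0, 1, 13, 8, 3, 102, 25
Sorted deviations: 0, 1, 3, 8, 11, 13, 25, 41, 65, 102, 103 → MAD = 13

13 ms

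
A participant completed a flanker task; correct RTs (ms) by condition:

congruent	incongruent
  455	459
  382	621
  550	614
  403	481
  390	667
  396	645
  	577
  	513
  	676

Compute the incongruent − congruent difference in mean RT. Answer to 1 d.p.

154.3 ms

M(congruent) = 2576/6 = 429.333
M(incongruent) = 5253/9 = 583.667
Difference = 583.667 − 429.333 = 154.333 ms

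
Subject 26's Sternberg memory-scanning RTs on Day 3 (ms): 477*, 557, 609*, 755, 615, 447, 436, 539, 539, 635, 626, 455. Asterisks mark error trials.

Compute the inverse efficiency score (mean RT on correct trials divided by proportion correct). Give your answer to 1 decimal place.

672.5 ms

Correct trials (n=10): 557, 755, 615, 447, 436, 539, 539, 635, 626, 455
Mean correct RT = 5604/10 = 560.4000 ms
Proportion correct = 10/12
IES = 560.4000 / (10/12) = 672.480 ms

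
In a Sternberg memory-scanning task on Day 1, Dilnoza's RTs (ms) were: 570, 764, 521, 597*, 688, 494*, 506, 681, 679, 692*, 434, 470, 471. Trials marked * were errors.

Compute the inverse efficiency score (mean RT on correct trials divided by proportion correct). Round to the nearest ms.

Correct trials (n=10): 570, 764, 521, 688, 506, 681, 679, 434, 470, 471
Mean correct RT = 5784/10 = 578.4000 ms
Proportion correct = 10/13
IES = 578.4000 / (10/13) = 751.920 ms

752 ms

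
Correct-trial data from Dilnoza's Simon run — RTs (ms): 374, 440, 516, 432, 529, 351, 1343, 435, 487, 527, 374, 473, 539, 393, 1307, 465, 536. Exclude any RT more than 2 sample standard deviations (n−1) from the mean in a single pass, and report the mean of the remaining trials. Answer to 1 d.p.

458.1 ms

n = 17, ΣRT = 9521, M = 560.059
Σ(x−M)² = 1385194.94; s = √(1385194.94/16) = 294.236
Cutoffs: 560.059 ± 2·294.236 → [-28.4, 1148.5]
Outside: 1307, 1343 → excluded.
Retained (n=15): Σ = 6871, mean = 6871/15 = 458.067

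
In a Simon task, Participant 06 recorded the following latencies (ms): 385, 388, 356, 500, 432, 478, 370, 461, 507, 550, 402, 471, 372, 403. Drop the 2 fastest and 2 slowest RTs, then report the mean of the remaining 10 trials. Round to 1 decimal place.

429.2 ms

Sorted: 356, 370, 372, 385, 388, 402, 403, 432, 461, 471, 478, 500, 507, 550
Drop lowest 2 (356, 370) and highest 2 (507, 550)
Remaining (n=10): Σ = 4292, mean = 4292/10 = 429.200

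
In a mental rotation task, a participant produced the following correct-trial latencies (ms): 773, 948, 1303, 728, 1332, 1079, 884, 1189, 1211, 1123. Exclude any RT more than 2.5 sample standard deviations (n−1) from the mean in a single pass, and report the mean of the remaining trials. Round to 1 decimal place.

1057.0 ms

n = 10, ΣRT = 10570, M = 1057.000
Σ(x−M)² = 412828.00; s = √(412828.00/9) = 214.172
Cutoffs: 1057.000 ± 2.5·214.172 → [521.6, 1592.4]
No RTs fall outside the cutoffs; all 10 retained. Mean = 10570/10 = 1057.000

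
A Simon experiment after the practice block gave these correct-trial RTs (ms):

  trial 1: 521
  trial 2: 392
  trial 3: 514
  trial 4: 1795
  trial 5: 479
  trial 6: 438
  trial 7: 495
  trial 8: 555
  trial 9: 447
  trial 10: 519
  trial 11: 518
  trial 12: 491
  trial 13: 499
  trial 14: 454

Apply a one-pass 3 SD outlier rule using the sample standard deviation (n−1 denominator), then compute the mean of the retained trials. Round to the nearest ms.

n = 14, ΣRT = 8117, M = 579.786
Σ(x−M)² = 1613232.36; s = √(1613232.36/13) = 352.271
Cutoffs: 579.786 ± 3·352.271 → [-477.0, 1636.6]
Outside: 1795 → excluded.
Retained (n=13): Σ = 6322, mean = 6322/13 = 486.308

486 ms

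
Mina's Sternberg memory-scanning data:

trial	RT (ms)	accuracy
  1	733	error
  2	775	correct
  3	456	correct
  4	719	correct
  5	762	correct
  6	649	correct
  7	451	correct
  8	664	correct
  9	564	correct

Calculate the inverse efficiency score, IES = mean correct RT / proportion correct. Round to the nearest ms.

709 ms

Correct trials (n=8): 775, 456, 719, 762, 649, 451, 664, 564
Mean correct RT = 5040/8 = 630.0000 ms
Proportion correct = 8/9
IES = 630.0000 / (8/9) = 708.750 ms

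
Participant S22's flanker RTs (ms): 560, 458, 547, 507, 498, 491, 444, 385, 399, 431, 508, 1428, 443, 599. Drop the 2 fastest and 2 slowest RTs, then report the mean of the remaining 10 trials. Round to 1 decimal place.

488.7 ms

Sorted: 385, 399, 431, 443, 444, 458, 491, 498, 507, 508, 547, 560, 599, 1428
Drop lowest 2 (385, 399) and highest 2 (599, 1428)
Remaining (n=10): Σ = 4887, mean = 4887/10 = 488.700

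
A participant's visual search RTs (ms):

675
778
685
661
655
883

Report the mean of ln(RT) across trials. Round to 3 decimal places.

6.577

ln(RT): 6.5147, 6.6567, 6.5294, 6.4938, 6.4846, 6.7833
Σ ln(RT) = 39.4626
Mean = 39.4626/6 = 6.57710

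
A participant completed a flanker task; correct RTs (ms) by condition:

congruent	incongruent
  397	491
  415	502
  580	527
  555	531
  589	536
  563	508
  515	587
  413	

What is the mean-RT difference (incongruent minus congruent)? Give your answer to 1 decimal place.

22.6 ms

M(congruent) = 4027/8 = 503.375
M(incongruent) = 3682/7 = 526.000
Difference = 526.000 − 503.375 = 22.625 ms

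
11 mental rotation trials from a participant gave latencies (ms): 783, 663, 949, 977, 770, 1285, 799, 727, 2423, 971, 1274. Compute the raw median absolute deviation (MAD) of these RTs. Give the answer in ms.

179 ms

Sorted: 663, 727, 770, 783, 799, 949, 971, 977, 1274, 1285, 2423 → median = 949
|x − 949|: 166, 286, 0, 28, 179, 336, 150, 222, 1474, 22, 325
Sorted deviations: 0, 22, 28, 150, 166, 179, 222, 286, 325, 336, 1474 → MAD = 179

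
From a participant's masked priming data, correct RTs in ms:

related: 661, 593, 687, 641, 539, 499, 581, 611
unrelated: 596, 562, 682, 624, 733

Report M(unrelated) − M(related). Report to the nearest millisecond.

38 ms

M(related) = 4812/8 = 601.500
M(unrelated) = 3197/5 = 639.400
Difference = 639.400 − 601.500 = 37.900 ms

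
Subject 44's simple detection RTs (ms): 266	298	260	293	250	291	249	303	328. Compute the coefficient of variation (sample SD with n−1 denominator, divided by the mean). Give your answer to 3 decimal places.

n = 9, Σ = 2538, M = 282.0000
Σ(x−M)² = 5868.000; s = √(5868.000/8) = 27.0832
CV = 27.0832 / 282.0000 = 0.09604

0.096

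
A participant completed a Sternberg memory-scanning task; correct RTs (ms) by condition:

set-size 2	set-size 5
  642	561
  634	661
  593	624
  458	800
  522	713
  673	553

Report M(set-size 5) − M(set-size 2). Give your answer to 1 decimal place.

65.0 ms

M(set-size 2) = 3522/6 = 587.000
M(set-size 5) = 3912/6 = 652.000
Difference = 652.000 − 587.000 = 65.000 ms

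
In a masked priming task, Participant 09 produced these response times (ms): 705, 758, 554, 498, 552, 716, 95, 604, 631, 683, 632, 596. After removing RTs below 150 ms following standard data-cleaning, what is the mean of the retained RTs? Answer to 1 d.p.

629.9 ms

Excluded: 95
Retained (n=11): Σ = 6929
Mean = 6929/11 = 629.9091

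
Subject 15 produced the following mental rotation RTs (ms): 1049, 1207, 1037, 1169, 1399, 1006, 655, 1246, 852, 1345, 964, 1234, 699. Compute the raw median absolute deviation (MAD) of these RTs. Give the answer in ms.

Sorted: 655, 699, 852, 964, 1006, 1037, 1049, 1169, 1207, 1234, 1246, 1345, 1399 → median = 1049
|x − 1049|: 0, 158, 12, 120, 350, 43, 394, 197, 197, 296, 85, 185, 350
Sorted deviations: 0, 12, 43, 85, 120, 158, 185, 197, 197, 296, 350, 350, 394 → MAD = 185

185 ms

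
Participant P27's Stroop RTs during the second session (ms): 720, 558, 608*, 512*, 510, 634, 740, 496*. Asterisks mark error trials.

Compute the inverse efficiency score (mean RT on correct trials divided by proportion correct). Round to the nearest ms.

1012 ms

Correct trials (n=5): 720, 558, 510, 634, 740
Mean correct RT = 3162/5 = 632.4000 ms
Proportion correct = 5/8
IES = 632.4000 / (5/8) = 1011.840 ms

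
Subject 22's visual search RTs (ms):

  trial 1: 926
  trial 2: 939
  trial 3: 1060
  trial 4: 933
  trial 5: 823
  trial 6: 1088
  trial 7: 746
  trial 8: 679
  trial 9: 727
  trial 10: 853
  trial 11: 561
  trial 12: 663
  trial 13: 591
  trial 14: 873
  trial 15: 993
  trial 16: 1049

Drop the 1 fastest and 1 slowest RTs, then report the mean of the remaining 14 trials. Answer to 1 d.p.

Sorted: 561, 591, 663, 679, 727, 746, 823, 853, 873, 926, 933, 939, 993, 1049, 1060, 1088
Drop lowest 1 (561) and highest 1 (1088)
Remaining (n=14): Σ = 11855, mean = 11855/14 = 846.786

846.8 ms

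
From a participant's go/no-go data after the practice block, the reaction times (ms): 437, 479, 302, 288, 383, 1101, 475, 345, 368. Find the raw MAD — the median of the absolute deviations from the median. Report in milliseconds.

81 ms

Sorted: 288, 302, 345, 368, 383, 437, 475, 479, 1101 → median = 383
|x − 383|: 54, 96, 81, 95, 0, 718, 92, 38, 15
Sorted deviations: 0, 15, 38, 54, 81, 92, 95, 96, 718 → MAD = 81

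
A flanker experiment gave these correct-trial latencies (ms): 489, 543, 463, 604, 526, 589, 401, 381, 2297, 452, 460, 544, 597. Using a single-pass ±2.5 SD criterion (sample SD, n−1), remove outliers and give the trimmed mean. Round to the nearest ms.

n = 13, ΣRT = 8346, M = 642.000
Σ(x−M)² = 3029040.00; s = √(3029040.00/12) = 502.414
Cutoffs: 642.000 ± 2.5·502.414 → [-614.0, 1898.0]
Outside: 2297 → excluded.
Retained (n=12): Σ = 6049, mean = 6049/12 = 504.083

504 ms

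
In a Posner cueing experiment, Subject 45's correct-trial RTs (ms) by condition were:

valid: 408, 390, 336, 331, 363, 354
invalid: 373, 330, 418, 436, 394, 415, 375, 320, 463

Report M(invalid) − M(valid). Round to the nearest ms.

M(valid) = 2182/6 = 363.667
M(invalid) = 3524/9 = 391.556
Difference = 391.556 − 363.667 = 27.889 ms

28 ms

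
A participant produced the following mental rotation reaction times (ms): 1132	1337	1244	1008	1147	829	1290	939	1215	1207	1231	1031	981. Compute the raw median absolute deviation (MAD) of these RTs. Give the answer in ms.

Sorted: 829, 939, 981, 1008, 1031, 1132, 1147, 1207, 1215, 1231, 1244, 1290, 1337 → median = 1147
|x − 1147|: 15, 190, 97, 139, 0, 318, 143, 208, 68, 60, 84, 116, 166
Sorted deviations: 0, 15, 60, 68, 84, 97, 116, 139, 143, 166, 190, 208, 318 → MAD = 116

116 ms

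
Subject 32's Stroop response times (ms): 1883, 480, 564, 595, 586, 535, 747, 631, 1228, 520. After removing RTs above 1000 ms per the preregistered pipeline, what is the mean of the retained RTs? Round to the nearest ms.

582 ms

Excluded: 1228, 1883
Retained (n=8): Σ = 4658
Mean = 4658/8 = 582.2500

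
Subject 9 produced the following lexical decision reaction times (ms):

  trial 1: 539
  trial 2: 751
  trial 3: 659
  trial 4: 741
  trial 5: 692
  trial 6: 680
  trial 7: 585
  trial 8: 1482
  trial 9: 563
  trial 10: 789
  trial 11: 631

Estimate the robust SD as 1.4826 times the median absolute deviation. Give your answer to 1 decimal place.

Sorted: 539, 563, 585, 631, 659, 680, 692, 741, 751, 789, 1482 → median = 680
|x − 680| sorted: 0, 12, 21, 49, 61, 71, 95, 109, 117, 141, 802 → MAD = 71
Robust SD ≈ 1.4826 × 71 = 105.265

105.3 ms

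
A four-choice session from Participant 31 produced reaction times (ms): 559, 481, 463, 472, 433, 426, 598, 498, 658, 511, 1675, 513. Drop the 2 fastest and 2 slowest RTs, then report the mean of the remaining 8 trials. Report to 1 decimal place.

Sorted: 426, 433, 463, 472, 481, 498, 511, 513, 559, 598, 658, 1675
Drop lowest 2 (426, 433) and highest 2 (658, 1675)
Remaining (n=8): Σ = 4095, mean = 4095/8 = 511.875

511.9 ms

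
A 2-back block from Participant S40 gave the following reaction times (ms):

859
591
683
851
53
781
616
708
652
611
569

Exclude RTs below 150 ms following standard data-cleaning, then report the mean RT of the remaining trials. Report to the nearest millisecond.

692 ms

Excluded: 53
Retained (n=10): Σ = 6921
Mean = 6921/10 = 692.1000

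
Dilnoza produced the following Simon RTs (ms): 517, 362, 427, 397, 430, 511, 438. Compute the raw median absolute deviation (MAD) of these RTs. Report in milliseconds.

Sorted: 362, 397, 427, 430, 438, 511, 517 → median = 430
|x − 430|: 87, 68, 3, 33, 0, 81, 8
Sorted deviations: 0, 3, 8, 33, 68, 81, 87 → MAD = 33

33 ms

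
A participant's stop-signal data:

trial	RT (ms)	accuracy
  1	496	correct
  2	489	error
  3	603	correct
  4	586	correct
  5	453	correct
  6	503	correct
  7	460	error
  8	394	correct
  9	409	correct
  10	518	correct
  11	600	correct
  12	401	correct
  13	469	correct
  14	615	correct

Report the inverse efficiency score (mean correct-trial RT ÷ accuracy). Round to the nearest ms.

588 ms

Correct trials (n=12): 496, 603, 586, 453, 503, 394, 409, 518, 600, 401, 469, 615
Mean correct RT = 6047/12 = 503.9167 ms
Proportion correct = 12/14
IES = 503.9167 / (12/14) = 587.903 ms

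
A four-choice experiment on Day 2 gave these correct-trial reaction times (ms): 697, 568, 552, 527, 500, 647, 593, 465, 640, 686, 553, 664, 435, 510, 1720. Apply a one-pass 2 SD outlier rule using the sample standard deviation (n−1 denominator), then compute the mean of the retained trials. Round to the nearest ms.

574 ms

n = 15, ΣRT = 9757, M = 650.467
Σ(x−M)² = 1315371.73; s = √(1315371.73/14) = 306.521
Cutoffs: 650.467 ± 2·306.521 → [37.4, 1263.5]
Outside: 1720 → excluded.
Retained (n=14): Σ = 8037, mean = 8037/14 = 574.071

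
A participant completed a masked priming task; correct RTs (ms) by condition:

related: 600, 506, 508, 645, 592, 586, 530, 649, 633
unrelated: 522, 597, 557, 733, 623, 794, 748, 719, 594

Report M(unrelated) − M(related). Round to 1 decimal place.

70.9 ms

M(related) = 5249/9 = 583.222
M(unrelated) = 5887/9 = 654.111
Difference = 654.111 − 583.222 = 70.889 ms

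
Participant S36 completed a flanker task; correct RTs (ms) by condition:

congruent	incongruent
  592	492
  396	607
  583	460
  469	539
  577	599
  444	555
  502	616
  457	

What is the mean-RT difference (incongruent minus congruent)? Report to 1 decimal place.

M(congruent) = 4020/8 = 502.500
M(incongruent) = 3868/7 = 552.571
Difference = 552.571 − 502.500 = 50.071 ms

50.1 ms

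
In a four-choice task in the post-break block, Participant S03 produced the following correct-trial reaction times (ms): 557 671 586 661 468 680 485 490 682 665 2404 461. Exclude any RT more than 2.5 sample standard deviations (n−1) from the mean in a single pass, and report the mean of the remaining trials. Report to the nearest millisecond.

n = 12, ΣRT = 8810, M = 734.167
Σ(x−M)² = 3128633.67; s = √(3128633.67/11) = 533.312
Cutoffs: 734.167 ± 2.5·533.312 → [-599.1, 2067.4]
Outside: 2404 → excluded.
Retained (n=11): Σ = 6406, mean = 6406/11 = 582.364

582 ms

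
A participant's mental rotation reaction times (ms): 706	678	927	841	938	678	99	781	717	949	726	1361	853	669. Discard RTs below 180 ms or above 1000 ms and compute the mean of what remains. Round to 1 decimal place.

Excluded: 99, 1361
Retained (n=12): Σ = 9463
Mean = 9463/12 = 788.5833

788.6 ms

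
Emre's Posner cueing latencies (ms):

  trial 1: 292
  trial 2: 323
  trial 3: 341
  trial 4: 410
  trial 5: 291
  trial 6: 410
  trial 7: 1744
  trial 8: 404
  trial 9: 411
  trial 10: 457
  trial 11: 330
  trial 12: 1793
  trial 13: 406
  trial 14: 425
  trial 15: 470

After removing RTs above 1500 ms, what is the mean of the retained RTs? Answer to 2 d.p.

Excluded: 1744, 1793
Retained (n=13): Σ = 4970
Mean = 4970/13 = 382.3077

382.31 ms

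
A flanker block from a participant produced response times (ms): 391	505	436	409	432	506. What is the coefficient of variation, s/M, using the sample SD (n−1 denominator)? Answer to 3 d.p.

0.109

n = 6, Σ = 2679, M = 446.5000
Σ(x−M)² = 11769.500; s = √(11769.500/5) = 48.5170
CV = 48.5170 / 446.5000 = 0.10866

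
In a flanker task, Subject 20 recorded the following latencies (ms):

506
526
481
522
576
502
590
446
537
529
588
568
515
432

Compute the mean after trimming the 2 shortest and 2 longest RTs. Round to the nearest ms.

526 ms

Sorted: 432, 446, 481, 502, 506, 515, 522, 526, 529, 537, 568, 576, 588, 590
Drop lowest 2 (432, 446) and highest 2 (588, 590)
Remaining (n=10): Σ = 5262, mean = 5262/10 = 526.200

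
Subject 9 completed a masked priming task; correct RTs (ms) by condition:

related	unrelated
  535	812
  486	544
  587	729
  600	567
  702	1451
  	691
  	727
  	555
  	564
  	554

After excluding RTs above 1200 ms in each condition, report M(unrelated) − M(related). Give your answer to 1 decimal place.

unrelated: exclude 1451
M(related) = 2910/5 = 582.000
M(unrelated) = 5743/9 = 638.111
Difference = 638.111 − 582.000 = 56.111 ms

56.1 ms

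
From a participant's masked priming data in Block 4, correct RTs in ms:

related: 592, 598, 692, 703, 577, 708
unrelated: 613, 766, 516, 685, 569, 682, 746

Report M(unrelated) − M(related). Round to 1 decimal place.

M(related) = 3870/6 = 645.000
M(unrelated) = 4577/7 = 653.857
Difference = 653.857 − 645.000 = 8.857 ms

8.9 ms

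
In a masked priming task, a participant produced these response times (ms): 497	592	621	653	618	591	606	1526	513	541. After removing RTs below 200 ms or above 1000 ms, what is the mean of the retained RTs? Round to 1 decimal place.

Excluded: 1526
Retained (n=9): Σ = 5232
Mean = 5232/9 = 581.3333

581.3 ms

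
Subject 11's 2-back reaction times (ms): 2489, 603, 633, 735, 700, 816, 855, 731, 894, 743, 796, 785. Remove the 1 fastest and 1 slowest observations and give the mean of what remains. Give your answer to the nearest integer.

769 ms

Sorted: 603, 633, 700, 731, 735, 743, 785, 796, 816, 855, 894, 2489
Drop lowest 1 (603) and highest 1 (2489)
Remaining (n=10): Σ = 7688, mean = 7688/10 = 768.800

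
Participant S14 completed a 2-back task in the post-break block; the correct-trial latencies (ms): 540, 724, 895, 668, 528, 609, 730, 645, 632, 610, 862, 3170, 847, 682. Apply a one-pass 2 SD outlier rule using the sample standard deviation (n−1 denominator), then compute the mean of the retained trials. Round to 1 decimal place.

n = 14, ΣRT = 12142, M = 867.286
Σ(x−M)² = 5877032.86; s = √(5877032.86/13) = 672.369
Cutoffs: 867.286 ± 2·672.369 → [-477.5, 2212.0]
Outside: 3170 → excluded.
Retained (n=13): Σ = 8972, mean = 8972/13 = 690.154

690.2 ms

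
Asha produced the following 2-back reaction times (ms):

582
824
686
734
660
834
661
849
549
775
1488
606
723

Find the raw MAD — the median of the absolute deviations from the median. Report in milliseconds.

Sorted: 549, 582, 606, 660, 661, 686, 723, 734, 775, 824, 834, 849, 1488 → median = 723
|x − 723|: 141, 101, 37, 11, 63, 111, 62, 126, 174, 52, 765, 117, 0
Sorted deviations: 0, 11, 37, 52, 62, 63, 101, 111, 117, 126, 141, 174, 765 → MAD = 101

101 ms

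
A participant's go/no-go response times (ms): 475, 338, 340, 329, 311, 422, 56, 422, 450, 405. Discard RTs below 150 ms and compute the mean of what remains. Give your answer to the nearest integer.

388 ms

Excluded: 56
Retained (n=9): Σ = 3492
Mean = 3492/9 = 388.0000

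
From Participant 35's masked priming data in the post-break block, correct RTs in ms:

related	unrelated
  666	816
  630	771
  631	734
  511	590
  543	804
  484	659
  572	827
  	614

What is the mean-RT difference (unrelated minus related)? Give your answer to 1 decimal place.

150.2 ms

M(related) = 4037/7 = 576.714
M(unrelated) = 5815/8 = 726.875
Difference = 726.875 − 576.714 = 150.161 ms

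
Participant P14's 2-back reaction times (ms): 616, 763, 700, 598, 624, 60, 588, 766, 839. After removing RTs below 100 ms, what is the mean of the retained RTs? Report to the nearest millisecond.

687 ms

Excluded: 60
Retained (n=8): Σ = 5494
Mean = 5494/8 = 686.7500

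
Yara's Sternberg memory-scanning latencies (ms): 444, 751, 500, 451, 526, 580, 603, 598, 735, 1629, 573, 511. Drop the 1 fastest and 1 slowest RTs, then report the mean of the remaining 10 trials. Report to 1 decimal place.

582.8 ms

Sorted: 444, 451, 500, 511, 526, 573, 580, 598, 603, 735, 751, 1629
Drop lowest 1 (444) and highest 1 (1629)
Remaining (n=10): Σ = 5828, mean = 5828/10 = 582.800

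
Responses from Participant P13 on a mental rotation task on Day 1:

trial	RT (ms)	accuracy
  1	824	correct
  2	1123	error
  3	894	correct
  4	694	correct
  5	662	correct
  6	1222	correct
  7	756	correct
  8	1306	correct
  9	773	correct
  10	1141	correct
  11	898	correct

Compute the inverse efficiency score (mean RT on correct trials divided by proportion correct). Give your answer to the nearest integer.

Correct trials (n=10): 824, 894, 694, 662, 1222, 756, 1306, 773, 1141, 898
Mean correct RT = 9170/10 = 917.0000 ms
Proportion correct = 10/11
IES = 917.0000 / (10/11) = 1008.700 ms

1009 ms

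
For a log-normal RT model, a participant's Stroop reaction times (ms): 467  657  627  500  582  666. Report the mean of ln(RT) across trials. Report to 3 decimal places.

ln(RT): 6.1463, 6.4877, 6.4409, 6.2146, 6.3665, 6.5013
Σ ln(RT) = 38.1573
Mean = 38.1573/6 = 6.35955

6.360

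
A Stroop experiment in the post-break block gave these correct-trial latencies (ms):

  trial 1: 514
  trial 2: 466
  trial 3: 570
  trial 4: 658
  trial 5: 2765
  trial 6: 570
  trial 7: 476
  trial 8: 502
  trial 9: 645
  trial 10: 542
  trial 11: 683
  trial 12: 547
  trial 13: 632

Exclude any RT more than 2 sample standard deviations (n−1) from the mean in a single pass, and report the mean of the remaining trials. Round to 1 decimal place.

n = 13, ΣRT = 9570, M = 736.154
Σ(x−M)² = 4517839.69; s = √(4517839.69/12) = 613.585
Cutoffs: 736.154 ± 2·613.585 → [-491.0, 1963.3]
Outside: 2765 → excluded.
Retained (n=12): Σ = 6805, mean = 6805/12 = 567.083

567.1 ms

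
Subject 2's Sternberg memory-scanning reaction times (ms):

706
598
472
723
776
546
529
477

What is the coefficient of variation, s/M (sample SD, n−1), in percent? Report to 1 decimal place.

n = 8, Σ = 4827, M = 603.3750
Σ(x−M)² = 96723.875; s = √(96723.875/7) = 117.5487
CV = 117.5487 / 603.3750 = 0.19482 = 19.482%

19.5%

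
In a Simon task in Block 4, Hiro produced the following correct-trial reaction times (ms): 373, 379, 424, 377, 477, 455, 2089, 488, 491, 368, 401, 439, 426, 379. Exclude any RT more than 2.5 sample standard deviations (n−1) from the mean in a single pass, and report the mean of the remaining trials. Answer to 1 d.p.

n = 14, ΣRT = 7566, M = 540.429
Σ(x−M)² = 2607555.43; s = √(2607555.43/13) = 447.863
Cutoffs: 540.429 ± 2.5·447.863 → [-579.2, 1660.1]
Outside: 2089 → excluded.
Retained (n=13): Σ = 5477, mean = 5477/13 = 421.308

421.3 ms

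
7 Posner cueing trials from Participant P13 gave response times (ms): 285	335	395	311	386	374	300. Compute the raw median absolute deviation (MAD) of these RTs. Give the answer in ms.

39 ms

Sorted: 285, 300, 311, 335, 374, 386, 395 → median = 335
|x − 335|: 50, 0, 60, 24, 51, 39, 35
Sorted deviations: 0, 24, 35, 39, 50, 51, 60 → MAD = 39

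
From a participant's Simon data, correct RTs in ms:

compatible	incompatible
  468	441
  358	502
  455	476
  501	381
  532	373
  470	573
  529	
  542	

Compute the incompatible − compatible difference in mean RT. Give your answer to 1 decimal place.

-24.2 ms

M(compatible) = 3855/8 = 481.875
M(incompatible) = 2746/6 = 457.667
Difference = 457.667 − 481.875 = -24.208 ms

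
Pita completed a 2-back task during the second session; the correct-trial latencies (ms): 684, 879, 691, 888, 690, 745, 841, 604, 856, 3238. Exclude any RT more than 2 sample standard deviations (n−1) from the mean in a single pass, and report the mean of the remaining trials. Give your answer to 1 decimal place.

n = 10, ΣRT = 10116, M = 1011.600
Σ(x−M)² = 5593778.40; s = √(5593778.40/9) = 788.372
Cutoffs: 1011.600 ± 2·788.372 → [-565.1, 2588.3]
Outside: 3238 → excluded.
Retained (n=9): Σ = 6878, mean = 6878/9 = 764.222

764.2 ms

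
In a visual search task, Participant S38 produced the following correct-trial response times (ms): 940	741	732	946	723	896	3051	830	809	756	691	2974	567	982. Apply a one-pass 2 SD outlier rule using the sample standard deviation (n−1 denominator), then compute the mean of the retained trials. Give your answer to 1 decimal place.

801.1 ms

n = 14, ΣRT = 15638, M = 1117.000
Σ(x−M)² = 8552808.00; s = √(8552808.00/13) = 811.115
Cutoffs: 1117.000 ± 2·811.115 → [-505.2, 2739.2]
Outside: 2974, 3051 → excluded.
Retained (n=12): Σ = 9613, mean = 9613/12 = 801.083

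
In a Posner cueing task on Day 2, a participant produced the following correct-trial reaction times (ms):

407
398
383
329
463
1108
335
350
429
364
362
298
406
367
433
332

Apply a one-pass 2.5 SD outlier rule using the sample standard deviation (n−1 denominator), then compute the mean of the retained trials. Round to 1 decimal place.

n = 16, ΣRT = 6764, M = 422.750
Σ(x−M)² = 529883.00; s = √(529883.00/15) = 187.951
Cutoffs: 422.750 ± 2.5·187.951 → [-47.1, 892.6]
Outside: 1108 → excluded.
Retained (n=15): Σ = 5656, mean = 5656/15 = 377.067

377.1 ms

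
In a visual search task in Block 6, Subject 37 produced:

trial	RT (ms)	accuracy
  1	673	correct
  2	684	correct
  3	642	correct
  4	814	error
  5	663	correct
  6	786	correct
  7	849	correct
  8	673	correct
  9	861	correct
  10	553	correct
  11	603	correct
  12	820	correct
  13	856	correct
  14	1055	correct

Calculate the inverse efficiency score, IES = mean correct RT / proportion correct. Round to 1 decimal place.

805.0 ms

Correct trials (n=13): 673, 684, 642, 663, 786, 849, 673, 861, 553, 603, 820, 856, 1055
Mean correct RT = 9718/13 = 747.5385 ms
Proportion correct = 13/14
IES = 747.5385 / (13/14) = 805.041 ms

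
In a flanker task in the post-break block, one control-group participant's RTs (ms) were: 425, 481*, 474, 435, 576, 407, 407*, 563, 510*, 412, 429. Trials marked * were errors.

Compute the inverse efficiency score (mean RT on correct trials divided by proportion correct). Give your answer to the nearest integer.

640 ms

Correct trials (n=8): 425, 474, 435, 576, 407, 563, 412, 429
Mean correct RT = 3721/8 = 465.1250 ms
Proportion correct = 8/11
IES = 465.1250 / (8/11) = 639.547 ms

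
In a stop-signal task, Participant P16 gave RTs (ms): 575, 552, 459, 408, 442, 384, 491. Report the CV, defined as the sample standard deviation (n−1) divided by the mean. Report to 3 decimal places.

0.150

n = 7, Σ = 3311, M = 473.0000
Σ(x−M)² = 30272.000; s = √(30272.000/6) = 71.0305
CV = 71.0305 / 473.0000 = 0.15017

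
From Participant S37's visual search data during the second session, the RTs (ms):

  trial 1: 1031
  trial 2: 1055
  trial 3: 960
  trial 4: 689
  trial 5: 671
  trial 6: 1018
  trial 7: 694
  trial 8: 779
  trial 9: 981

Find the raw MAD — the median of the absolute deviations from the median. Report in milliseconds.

Sorted: 671, 689, 694, 779, 960, 981, 1018, 1031, 1055 → median = 960
|x − 960|: 71, 95, 0, 271, 289, 58, 266, 181, 21
Sorted deviations: 0, 21, 58, 71, 95, 181, 266, 271, 289 → MAD = 95

95 ms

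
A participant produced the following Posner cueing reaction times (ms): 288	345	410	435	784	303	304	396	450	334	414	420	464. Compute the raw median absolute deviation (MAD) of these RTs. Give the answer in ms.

Sorted: 288, 303, 304, 334, 345, 396, 410, 414, 420, 435, 450, 464, 784 → median = 410
|x − 410|: 122, 65, 0, 25, 374, 107, 106, 14, 40, 76, 4, 10, 54
Sorted deviations: 0, 4, 10, 14, 25, 40, 54, 65, 76, 106, 107, 122, 374 → MAD = 54

54 ms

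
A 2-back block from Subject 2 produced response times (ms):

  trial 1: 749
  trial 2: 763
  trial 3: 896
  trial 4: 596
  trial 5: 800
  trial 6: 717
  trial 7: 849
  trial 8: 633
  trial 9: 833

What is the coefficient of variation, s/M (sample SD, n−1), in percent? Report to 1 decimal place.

n = 9, Σ = 6836, M = 759.5556
Σ(x−M)² = 78348.222; s = √(78348.222/8) = 98.9623
CV = 98.9623 / 759.5556 = 0.13029 = 13.029%

13.0%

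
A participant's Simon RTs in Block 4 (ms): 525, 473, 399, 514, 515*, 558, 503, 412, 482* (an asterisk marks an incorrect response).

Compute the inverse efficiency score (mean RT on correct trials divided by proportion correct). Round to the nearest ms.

622 ms

Correct trials (n=7): 525, 473, 399, 514, 558, 503, 412
Mean correct RT = 3384/7 = 483.4286 ms
Proportion correct = 7/9
IES = 483.4286 / (7/9) = 621.551 ms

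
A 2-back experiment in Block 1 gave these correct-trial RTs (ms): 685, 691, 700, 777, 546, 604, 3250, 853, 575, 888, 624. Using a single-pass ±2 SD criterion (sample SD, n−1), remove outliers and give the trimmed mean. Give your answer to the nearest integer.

n = 11, ΣRT = 10193, M = 926.636
Σ(x−M)² = 6056816.55; s = √(6056816.55/10) = 778.256
Cutoffs: 926.636 ± 2·778.256 → [-629.9, 2483.1]
Outside: 3250 → excluded.
Retained (n=10): Σ = 6943, mean = 6943/10 = 694.300

694 ms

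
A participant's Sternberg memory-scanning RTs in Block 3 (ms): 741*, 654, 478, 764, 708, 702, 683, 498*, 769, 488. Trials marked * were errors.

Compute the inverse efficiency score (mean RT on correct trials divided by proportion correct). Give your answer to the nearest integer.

820 ms

Correct trials (n=8): 654, 478, 764, 708, 702, 683, 769, 488
Mean correct RT = 5246/8 = 655.7500 ms
Proportion correct = 8/10
IES = 655.7500 / (8/10) = 819.688 ms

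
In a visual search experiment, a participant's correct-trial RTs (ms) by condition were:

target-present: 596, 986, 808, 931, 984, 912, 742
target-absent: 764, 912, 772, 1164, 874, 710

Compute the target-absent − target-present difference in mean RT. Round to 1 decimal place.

14.7 ms

M(target-present) = 5959/7 = 851.286
M(target-absent) = 5196/6 = 866.000
Difference = 866.000 − 851.286 = 14.714 ms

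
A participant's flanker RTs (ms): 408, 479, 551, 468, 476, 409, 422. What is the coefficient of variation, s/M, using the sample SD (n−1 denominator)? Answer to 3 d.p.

n = 7, Σ = 3213, M = 459.0000
Σ(x−M)² = 15704.000; s = √(15704.000/6) = 51.1599
CV = 51.1599 / 459.0000 = 0.11146

0.111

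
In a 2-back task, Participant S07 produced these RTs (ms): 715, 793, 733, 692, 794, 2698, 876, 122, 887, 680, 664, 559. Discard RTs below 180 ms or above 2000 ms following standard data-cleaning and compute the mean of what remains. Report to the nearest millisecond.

739 ms

Excluded: 122, 2698
Retained (n=10): Σ = 7393
Mean = 7393/10 = 739.3000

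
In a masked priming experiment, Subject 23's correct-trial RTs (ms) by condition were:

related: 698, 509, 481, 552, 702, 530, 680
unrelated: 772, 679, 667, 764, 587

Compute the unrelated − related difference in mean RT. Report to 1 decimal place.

100.7 ms

M(related) = 4152/7 = 593.143
M(unrelated) = 3469/5 = 693.800
Difference = 693.800 − 593.143 = 100.657 ms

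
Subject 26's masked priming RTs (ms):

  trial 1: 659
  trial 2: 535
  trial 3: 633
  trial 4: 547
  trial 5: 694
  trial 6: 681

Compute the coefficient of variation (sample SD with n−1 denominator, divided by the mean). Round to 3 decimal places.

n = 6, Σ = 3749, M = 624.8333
Σ(x−M)² = 23300.833; s = √(23300.833/5) = 68.2654
CV = 68.2654 / 624.8333 = 0.10925

0.109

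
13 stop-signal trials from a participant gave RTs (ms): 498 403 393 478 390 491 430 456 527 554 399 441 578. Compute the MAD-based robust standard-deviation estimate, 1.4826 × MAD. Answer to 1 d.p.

78.6 ms

Sorted: 390, 393, 399, 403, 430, 441, 456, 478, 491, 498, 527, 554, 578 → median = 456
|x − 456| sorted: 0, 15, 22, 26, 35, 42, 53, 57, 63, 66, 71, 98, 122 → MAD = 53
Robust SD ≈ 1.4826 × 53 = 78.578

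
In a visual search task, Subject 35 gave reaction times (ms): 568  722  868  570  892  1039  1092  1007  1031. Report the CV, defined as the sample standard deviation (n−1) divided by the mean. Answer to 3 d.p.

n = 9, Σ = 7789, M = 865.4444
Σ(x−M)² = 325944.222; s = √(325944.222/8) = 201.8490
CV = 201.8490 / 865.4444 = 0.23323

0.233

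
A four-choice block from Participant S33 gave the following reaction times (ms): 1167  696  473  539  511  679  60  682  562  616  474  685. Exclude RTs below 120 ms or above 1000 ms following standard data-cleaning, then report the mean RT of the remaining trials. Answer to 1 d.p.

591.7 ms

Excluded: 60, 1167
Retained (n=10): Σ = 5917
Mean = 5917/10 = 591.7000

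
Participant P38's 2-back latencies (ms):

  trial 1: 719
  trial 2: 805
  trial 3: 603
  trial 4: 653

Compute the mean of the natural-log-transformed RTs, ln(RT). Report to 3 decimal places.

ln(RT): 6.5779, 6.6908, 6.4019, 6.4816
Σ ln(RT) = 26.1522
Mean = 26.1522/4 = 6.53805

6.538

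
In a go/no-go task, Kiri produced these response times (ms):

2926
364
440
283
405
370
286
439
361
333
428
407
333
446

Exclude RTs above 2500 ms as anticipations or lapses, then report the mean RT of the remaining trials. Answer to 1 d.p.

Excluded: 2926
Retained (n=13): Σ = 4895
Mean = 4895/13 = 376.5385

376.5 ms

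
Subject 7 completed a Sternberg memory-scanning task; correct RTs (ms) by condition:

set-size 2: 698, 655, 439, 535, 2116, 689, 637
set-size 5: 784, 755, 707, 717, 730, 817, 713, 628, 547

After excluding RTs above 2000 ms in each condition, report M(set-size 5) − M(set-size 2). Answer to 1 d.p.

102.1 ms

set-size 2: exclude 2116
M(set-size 2) = 3653/6 = 608.833
M(set-size 5) = 6398/9 = 710.889
Difference = 710.889 − 608.833 = 102.056 ms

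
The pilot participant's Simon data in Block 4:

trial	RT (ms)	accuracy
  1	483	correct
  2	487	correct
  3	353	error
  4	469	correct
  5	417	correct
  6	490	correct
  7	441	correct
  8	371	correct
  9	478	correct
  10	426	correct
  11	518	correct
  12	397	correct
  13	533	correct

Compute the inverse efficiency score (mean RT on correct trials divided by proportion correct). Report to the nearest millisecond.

497 ms

Correct trials (n=12): 483, 487, 469, 417, 490, 441, 371, 478, 426, 518, 397, 533
Mean correct RT = 5510/12 = 459.1667 ms
Proportion correct = 12/13
IES = 459.1667 / (12/13) = 497.431 ms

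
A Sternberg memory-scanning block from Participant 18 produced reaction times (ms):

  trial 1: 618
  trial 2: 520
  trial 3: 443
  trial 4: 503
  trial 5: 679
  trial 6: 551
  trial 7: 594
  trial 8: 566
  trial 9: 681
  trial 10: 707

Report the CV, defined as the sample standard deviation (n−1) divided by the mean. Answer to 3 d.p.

0.147

n = 10, Σ = 5862, M = 586.2000
Σ(x−M)² = 66721.600; s = √(66721.600/9) = 86.1017
CV = 86.1017 / 586.2000 = 0.14688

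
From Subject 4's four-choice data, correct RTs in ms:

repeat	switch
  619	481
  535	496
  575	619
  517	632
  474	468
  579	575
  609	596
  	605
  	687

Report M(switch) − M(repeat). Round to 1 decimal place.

M(repeat) = 3908/7 = 558.286
M(switch) = 5159/9 = 573.222
Difference = 573.222 − 558.286 = 14.937 ms

14.9 ms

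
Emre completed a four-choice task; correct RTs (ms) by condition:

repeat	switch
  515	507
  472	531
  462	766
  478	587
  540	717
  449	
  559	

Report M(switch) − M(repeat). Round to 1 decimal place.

M(repeat) = 3475/7 = 496.429
M(switch) = 3108/5 = 621.600
Difference = 621.600 − 496.429 = 125.171 ms

125.2 ms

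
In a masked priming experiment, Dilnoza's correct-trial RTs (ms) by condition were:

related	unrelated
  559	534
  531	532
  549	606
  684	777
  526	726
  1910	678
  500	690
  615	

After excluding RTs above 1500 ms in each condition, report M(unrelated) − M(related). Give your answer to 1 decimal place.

related: exclude 1910
M(related) = 3964/7 = 566.286
M(unrelated) = 4543/7 = 649.000
Difference = 649.000 − 566.286 = 82.714 ms

82.7 ms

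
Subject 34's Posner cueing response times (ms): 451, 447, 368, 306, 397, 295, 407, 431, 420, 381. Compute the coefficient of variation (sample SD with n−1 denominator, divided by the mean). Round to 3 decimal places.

0.139

n = 10, Σ = 3903, M = 390.3000
Σ(x−M)² = 26534.100; s = √(26534.100/9) = 54.2976
CV = 54.2976 / 390.3000 = 0.13912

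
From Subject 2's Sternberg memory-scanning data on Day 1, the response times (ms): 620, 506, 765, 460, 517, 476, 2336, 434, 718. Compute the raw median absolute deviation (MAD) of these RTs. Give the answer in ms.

83 ms

Sorted: 434, 460, 476, 506, 517, 620, 718, 765, 2336 → median = 517
|x − 517|: 103, 11, 248, 57, 0, 41, 1819, 83, 201
Sorted deviations: 0, 11, 41, 57, 83, 103, 201, 248, 1819 → MAD = 83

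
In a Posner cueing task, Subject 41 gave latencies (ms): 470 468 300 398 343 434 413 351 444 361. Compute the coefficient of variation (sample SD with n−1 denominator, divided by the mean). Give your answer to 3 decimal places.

0.145

n = 10, Σ = 3982, M = 398.2000
Σ(x−M)² = 29927.600; s = √(29927.600/9) = 57.6653
CV = 57.6653 / 398.2000 = 0.14481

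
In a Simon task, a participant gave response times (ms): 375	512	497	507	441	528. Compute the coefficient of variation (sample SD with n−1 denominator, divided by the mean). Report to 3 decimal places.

0.122

n = 6, Σ = 2860, M = 476.6667
Σ(x−M)² = 16825.333; s = √(16825.333/5) = 58.0092
CV = 58.0092 / 476.6667 = 0.12170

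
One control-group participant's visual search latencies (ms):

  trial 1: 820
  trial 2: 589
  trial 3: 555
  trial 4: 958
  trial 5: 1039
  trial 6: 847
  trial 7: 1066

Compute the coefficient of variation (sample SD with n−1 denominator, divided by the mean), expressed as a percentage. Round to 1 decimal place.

24.3%

n = 7, Σ = 5874, M = 839.1429
Σ(x−M)² = 249270.857; s = √(249270.857/6) = 203.8263
CV = 203.8263 / 839.1429 = 0.24290 = 24.290%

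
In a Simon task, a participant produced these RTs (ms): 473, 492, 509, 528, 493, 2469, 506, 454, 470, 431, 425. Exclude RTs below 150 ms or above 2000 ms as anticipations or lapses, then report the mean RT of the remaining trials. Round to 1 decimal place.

Excluded: 2469
Retained (n=10): Σ = 4781
Mean = 4781/10 = 478.1000

478.1 ms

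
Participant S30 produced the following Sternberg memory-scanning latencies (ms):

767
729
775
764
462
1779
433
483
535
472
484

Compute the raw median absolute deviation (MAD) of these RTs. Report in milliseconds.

Sorted: 433, 462, 472, 483, 484, 535, 729, 764, 767, 775, 1779 → median = 535
|x − 535|: 232, 194, 240, 229, 73, 1244, 102, 52, 0, 63, 51
Sorted deviations: 0, 51, 52, 63, 73, 102, 194, 229, 232, 240, 1244 → MAD = 102

102 ms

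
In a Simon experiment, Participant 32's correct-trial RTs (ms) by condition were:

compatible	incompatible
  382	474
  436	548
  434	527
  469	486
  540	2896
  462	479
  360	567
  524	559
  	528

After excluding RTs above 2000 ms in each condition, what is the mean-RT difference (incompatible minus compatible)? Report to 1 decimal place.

incompatible: exclude 2896
M(compatible) = 3607/8 = 450.875
M(incompatible) = 4168/8 = 521.000
Difference = 521.000 − 450.875 = 70.125 ms

70.1 ms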